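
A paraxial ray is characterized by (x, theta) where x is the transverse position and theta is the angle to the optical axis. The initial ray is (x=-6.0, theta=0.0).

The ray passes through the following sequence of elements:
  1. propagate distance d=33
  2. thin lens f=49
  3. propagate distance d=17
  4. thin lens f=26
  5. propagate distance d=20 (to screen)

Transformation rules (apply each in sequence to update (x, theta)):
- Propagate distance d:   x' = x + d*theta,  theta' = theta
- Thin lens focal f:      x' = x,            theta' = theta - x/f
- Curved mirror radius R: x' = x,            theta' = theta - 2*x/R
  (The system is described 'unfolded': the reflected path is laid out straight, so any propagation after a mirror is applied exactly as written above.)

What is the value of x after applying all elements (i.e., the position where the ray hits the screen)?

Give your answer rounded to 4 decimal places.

Initial: x=-6.0000 theta=0.0000
After 1 (propagate distance d=33): x=-6.0000 theta=0.0000
After 2 (thin lens f=49): x=-6.0000 theta=6/49 (≈0.1224)
After 3 (propagate distance d=17): x=-192/49 (≈-3.9184) theta=6/49 (≈0.1224)
After 4 (thin lens f=26): x=-192/49 (≈-3.9184) theta=174/637 (≈0.2732)
After 5 (propagate distance d=20 (to screen)): x=984/637 (≈1.5447) theta=174/637 (≈0.2732)
Rounded to 4 decimal places: x = 1.5447

Answer: 1.5447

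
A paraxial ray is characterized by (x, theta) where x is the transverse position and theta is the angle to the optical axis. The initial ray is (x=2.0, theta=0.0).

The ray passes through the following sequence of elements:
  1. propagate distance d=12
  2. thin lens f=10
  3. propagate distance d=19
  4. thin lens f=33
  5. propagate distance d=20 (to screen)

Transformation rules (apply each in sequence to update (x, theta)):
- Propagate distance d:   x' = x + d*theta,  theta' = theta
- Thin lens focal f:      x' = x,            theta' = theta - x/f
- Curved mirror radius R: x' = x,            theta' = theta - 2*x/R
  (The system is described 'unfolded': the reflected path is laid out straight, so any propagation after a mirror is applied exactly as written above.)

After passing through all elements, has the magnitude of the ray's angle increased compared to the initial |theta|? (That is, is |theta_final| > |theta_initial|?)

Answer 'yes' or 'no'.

Answer: yes

Derivation:
Initial: x=2.0000 theta=0.0000
After 1 (propagate distance d=12): x=2.0000 theta=0.0000
After 2 (thin lens f=10): x=2.0000 theta=-0.2000
After 3 (propagate distance d=19): x=-1.8000 theta=-0.2000
After 4 (thin lens f=33): x=-1.8000 theta=-8/55 (≈-0.1455)
After 5 (propagate distance d=20 (to screen)): x=-259/55 (≈-4.7091) theta=-8/55 (≈-0.1455)
|theta_initial|=0.0000 |theta_final|=8/55 (≈0.1455) -> increased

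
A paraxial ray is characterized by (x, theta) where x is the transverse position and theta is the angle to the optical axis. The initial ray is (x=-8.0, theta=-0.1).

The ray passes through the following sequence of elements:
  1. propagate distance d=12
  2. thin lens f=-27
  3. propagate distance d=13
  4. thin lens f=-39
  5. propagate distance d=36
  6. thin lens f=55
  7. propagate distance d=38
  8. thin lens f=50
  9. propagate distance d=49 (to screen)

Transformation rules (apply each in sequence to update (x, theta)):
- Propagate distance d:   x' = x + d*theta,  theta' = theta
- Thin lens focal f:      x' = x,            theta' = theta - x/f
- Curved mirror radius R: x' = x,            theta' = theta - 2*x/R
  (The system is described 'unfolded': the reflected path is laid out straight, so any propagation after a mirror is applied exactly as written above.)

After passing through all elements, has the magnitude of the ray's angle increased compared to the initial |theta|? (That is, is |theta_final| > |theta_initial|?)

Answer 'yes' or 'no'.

Answer: yes

Derivation:
Initial: x=-8.0000 theta=-0.1000
After 1 (propagate distance d=12): x=-9.2000 theta=-0.1000
After 2 (thin lens f=-27): x=-9.2000 theta=-119/270 (≈-0.4407)
After 3 (propagate distance d=13): x=-4031/270 (≈-14.9296) theta=-119/270 (≈-0.4407)
After 4 (thin lens f=-39): x=-4031/270 (≈-14.9296) theta=-4336/5265 (≈-0.8236)
After 5 (propagate distance d=36): x=-156467/3510 (≈-44.5775) theta=-4336/5265 (≈-0.8236)
After 6 (thin lens f=55): x=-156467/3510 (≈-44.5775) theta=-7559/579150 (≈-0.0131)
After 7 (propagate distance d=38): x=-26104297/579150 (≈-45.0735) theta=-7559/579150 (≈-0.0131)
After 8 (thin lens f=50): x=-26104297/579150 (≈-45.0735) theta=2858483/3217500 (≈0.8884)
After 9 (propagate distance d=49 (to screen)): x=-44623847/28957500 (≈-1.5410) theta=2858483/3217500 (≈0.8884)
|theta_initial|=0.1000 |theta_final|=2858483/3217500 (≈0.8884) -> increased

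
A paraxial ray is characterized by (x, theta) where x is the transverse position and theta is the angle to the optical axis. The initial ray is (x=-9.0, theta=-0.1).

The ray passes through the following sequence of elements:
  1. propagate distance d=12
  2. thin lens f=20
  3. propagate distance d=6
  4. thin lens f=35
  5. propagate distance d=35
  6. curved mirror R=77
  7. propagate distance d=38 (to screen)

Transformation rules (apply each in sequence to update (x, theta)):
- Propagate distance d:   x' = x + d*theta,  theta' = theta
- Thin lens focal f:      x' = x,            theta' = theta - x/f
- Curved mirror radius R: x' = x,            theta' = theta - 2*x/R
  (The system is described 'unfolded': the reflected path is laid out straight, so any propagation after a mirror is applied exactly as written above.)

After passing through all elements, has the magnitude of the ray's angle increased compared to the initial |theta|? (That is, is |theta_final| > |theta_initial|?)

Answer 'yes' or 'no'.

Initial: x=-9.0000 theta=-0.1000
After 1 (propagate distance d=12): x=-10.2000 theta=-0.1000
After 2 (thin lens f=20): x=-10.2000 theta=0.4100
After 3 (propagate distance d=6): x=-7.7400 theta=0.4100
After 4 (thin lens f=35): x=-7.7400 theta=2209/3500 (≈0.6311)
After 5 (propagate distance d=35): x=14.3500 theta=2209/3500 (≈0.6311)
After 6 (curved mirror R=77): x=14.3500 theta=9949/38500 (≈0.2584)
After 7 (propagate distance d=38 (to screen)): x=930537/38500 (≈24.1698) theta=9949/38500 (≈0.2584)
|theta_initial|=0.1000 |theta_final|=9949/38500 (≈0.2584) -> increased

Answer: yes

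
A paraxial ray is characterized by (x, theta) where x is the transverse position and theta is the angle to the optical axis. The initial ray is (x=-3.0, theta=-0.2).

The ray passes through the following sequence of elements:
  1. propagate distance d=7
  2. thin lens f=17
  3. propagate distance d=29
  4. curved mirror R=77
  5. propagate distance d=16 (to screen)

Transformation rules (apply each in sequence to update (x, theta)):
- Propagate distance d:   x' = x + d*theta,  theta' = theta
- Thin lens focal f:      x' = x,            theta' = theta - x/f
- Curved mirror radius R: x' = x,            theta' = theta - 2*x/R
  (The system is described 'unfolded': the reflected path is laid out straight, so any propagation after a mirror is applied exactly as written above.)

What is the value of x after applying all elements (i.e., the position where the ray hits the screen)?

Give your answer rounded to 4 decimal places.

Answer: -0.6333

Derivation:
Initial: x=-3.0000 theta=-0.2000
After 1 (propagate distance d=7): x=-4.4000 theta=-0.2000
After 2 (thin lens f=17): x=-4.4000 theta=1/17 (≈0.0588)
After 3 (propagate distance d=29): x=-229/85 (≈-2.6941) theta=1/17 (≈0.0588)
After 4 (curved mirror R=77): x=-229/85 (≈-2.6941) theta=843/6545 (≈0.1288)
After 5 (propagate distance d=16 (to screen)): x=-829/1309 (≈-0.6333) theta=843/6545 (≈0.1288)
Rounded to 4 decimal places: x = -0.6333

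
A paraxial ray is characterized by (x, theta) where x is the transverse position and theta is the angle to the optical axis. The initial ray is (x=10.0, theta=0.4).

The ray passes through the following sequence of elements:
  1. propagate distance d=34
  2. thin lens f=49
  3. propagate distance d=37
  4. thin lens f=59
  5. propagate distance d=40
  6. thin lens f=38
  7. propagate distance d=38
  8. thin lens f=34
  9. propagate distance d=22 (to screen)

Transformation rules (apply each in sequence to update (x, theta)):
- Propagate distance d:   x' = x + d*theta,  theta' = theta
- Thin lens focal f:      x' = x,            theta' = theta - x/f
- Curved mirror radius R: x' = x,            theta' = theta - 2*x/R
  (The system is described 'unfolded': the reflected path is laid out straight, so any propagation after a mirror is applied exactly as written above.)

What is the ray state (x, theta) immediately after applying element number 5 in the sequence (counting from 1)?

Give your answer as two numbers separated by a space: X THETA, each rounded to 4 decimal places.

Answer: 3.3620 -0.4304

Derivation:
Initial: x=10.0000 theta=0.4000
After 1 (propagate distance d=34): x=23.6000 theta=0.4000
After 2 (thin lens f=49): x=23.6000 theta=-4/49 (≈-0.0816)
After 3 (propagate distance d=37): x=5042/245 (≈20.5796) theta=-4/49 (≈-0.0816)
After 4 (thin lens f=59): x=5042/245 (≈20.5796) theta=-6222/14455 (≈-0.4304)
After 5 (propagate distance d=40): x=48598/14455 (≈3.3620) theta=-6222/14455 (≈-0.4304)
Rounded to 4 decimal places: x = 3.3620, theta = -0.4304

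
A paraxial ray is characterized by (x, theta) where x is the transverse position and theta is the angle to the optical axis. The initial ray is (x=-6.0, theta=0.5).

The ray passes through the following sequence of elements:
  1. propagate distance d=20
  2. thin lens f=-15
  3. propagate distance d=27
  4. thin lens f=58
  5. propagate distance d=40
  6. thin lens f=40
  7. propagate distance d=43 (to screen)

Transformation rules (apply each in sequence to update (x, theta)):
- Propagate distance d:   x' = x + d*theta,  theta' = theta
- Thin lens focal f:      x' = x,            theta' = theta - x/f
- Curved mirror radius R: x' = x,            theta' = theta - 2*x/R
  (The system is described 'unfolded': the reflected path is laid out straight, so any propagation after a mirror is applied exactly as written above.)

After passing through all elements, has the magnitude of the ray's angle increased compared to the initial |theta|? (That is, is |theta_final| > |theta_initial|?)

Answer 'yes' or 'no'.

Initial: x=-6.0000 theta=0.5000
After 1 (propagate distance d=20): x=4.0000 theta=0.5000
After 2 (thin lens f=-15): x=4.0000 theta=23/30 (≈0.7667)
After 3 (propagate distance d=27): x=24.7000 theta=23/30 (≈0.7667)
After 4 (thin lens f=58): x=24.7000 theta=593/1740 (≈0.3408)
After 5 (propagate distance d=40): x=33349/870 (≈38.3322) theta=593/1740 (≈0.3408)
After 6 (thin lens f=40): x=33349/870 (≈38.3322) theta=-0.6175
After 7 (propagate distance d=43 (to screen)): x=409933/34800 (≈11.7797) theta=-0.6175
|theta_initial|=0.5000 |theta_final|=0.6175 -> increased

Answer: yes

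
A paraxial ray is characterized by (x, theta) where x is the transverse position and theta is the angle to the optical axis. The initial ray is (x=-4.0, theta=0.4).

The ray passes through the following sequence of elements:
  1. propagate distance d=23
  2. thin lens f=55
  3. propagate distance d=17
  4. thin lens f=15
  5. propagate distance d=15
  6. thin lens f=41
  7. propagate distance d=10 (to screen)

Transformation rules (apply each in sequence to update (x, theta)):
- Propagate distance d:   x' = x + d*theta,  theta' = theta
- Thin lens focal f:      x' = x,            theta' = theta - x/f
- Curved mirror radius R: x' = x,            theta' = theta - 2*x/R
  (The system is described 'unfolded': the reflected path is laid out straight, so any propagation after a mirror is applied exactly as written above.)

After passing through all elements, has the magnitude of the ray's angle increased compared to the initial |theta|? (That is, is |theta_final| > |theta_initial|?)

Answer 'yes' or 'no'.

Answer: yes

Derivation:
Initial: x=-4.0000 theta=0.4000
After 1 (propagate distance d=23): x=5.2000 theta=0.4000
After 2 (thin lens f=55): x=5.2000 theta=84/275 (≈0.3055)
After 3 (propagate distance d=17): x=2858/275 (≈10.3927) theta=84/275 (≈0.3055)
After 4 (thin lens f=15): x=2858/275 (≈10.3927) theta=-1598/4125 (≈-0.3874)
After 5 (propagate distance d=15): x=252/55 (≈4.5818) theta=-1598/4125 (≈-0.3874)
After 6 (thin lens f=41): x=252/55 (≈4.5818) theta=-84418/169125 (≈-0.4991)
After 7 (propagate distance d=10 (to screen)): x=-13856/33825 (≈-0.4096) theta=-84418/169125 (≈-0.4991)
|theta_initial|=0.4000 |theta_final|=84418/169125 (≈0.4991) -> increased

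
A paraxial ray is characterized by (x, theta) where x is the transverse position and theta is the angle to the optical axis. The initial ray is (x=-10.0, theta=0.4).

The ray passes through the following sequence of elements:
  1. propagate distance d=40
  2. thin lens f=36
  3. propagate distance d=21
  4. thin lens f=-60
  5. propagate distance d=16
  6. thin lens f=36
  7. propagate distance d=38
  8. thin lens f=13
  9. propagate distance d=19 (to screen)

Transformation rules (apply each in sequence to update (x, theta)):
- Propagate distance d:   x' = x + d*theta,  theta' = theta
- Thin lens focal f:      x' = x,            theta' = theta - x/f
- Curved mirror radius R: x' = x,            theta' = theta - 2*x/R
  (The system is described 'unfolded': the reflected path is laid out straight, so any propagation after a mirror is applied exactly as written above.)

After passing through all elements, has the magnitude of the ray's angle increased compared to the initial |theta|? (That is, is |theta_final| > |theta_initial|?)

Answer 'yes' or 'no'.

Answer: yes

Derivation:
Initial: x=-10.0000 theta=0.4000
After 1 (propagate distance d=40): x=6.0000 theta=0.4000
After 2 (thin lens f=36): x=6.0000 theta=7/30 (≈0.2333)
After 3 (propagate distance d=21): x=10.9000 theta=7/30 (≈0.2333)
After 4 (thin lens f=-60): x=10.9000 theta=0.4150
After 5 (propagate distance d=16): x=17.5400 theta=0.4150
After 6 (thin lens f=36): x=17.5400 theta=-13/180 (≈-0.0722)
After 7 (propagate distance d=38): x=3329/225 (≈14.7956) theta=-13/180 (≈-0.0722)
After 8 (thin lens f=13): x=3329/225 (≈14.7956) theta=-14161/11700 (≈-1.2103)
After 9 (propagate distance d=19 (to screen)): x=-95951/11700 (≈-8.2009) theta=-14161/11700 (≈-1.2103)
|theta_initial|=0.4000 |theta_final|=14161/11700 (≈1.2103) -> increased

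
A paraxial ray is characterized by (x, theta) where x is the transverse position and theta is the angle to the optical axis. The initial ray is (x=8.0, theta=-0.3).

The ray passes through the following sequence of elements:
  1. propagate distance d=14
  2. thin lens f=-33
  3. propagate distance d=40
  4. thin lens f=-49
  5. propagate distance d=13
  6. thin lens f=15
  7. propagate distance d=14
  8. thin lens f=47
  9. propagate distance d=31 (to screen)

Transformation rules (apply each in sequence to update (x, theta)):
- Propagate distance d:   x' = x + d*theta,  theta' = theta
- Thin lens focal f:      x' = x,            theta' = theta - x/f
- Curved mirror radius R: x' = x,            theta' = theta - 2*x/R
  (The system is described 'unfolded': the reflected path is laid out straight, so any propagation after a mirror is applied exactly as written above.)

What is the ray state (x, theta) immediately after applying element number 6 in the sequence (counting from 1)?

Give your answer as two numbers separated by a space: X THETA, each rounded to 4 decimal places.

Initial: x=8.0000 theta=-0.3000
After 1 (propagate distance d=14): x=3.8000 theta=-0.3000
After 2 (thin lens f=-33): x=3.8000 theta=-61/330 (≈-0.1848)
After 3 (propagate distance d=40): x=-593/165 (≈-3.5939) theta=-61/330 (≈-0.1848)
After 4 (thin lens f=-49): x=-593/165 (≈-3.5939) theta=-835/3234 (≈-0.2582)
After 5 (propagate distance d=13): x=-37463/5390 (≈-6.9505) theta=-835/3234 (≈-0.2582)
After 6 (thin lens f=15): x=-37463/5390 (≈-6.9505) theta=754/3675 (≈0.2052)
Rounded to 4 decimal places: x = -6.9505, theta = 0.2052

Answer: -6.9505 0.2052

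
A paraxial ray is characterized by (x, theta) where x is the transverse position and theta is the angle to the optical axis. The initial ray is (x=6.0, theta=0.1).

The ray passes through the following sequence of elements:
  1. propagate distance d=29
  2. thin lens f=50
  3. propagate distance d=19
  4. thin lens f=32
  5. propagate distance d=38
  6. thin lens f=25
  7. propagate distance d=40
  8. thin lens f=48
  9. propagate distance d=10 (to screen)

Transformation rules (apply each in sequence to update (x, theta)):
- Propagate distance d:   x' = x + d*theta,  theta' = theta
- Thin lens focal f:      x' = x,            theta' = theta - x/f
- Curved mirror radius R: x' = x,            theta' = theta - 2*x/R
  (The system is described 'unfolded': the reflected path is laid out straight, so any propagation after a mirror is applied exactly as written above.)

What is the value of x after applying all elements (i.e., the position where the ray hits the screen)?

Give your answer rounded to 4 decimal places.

Answer: -9.0983

Derivation:
Initial: x=6.0000 theta=0.1000
After 1 (propagate distance d=29): x=8.9000 theta=0.1000
After 2 (thin lens f=50): x=8.9000 theta=-0.0780
After 3 (propagate distance d=19): x=7.4180 theta=-0.0780
After 4 (thin lens f=32): x=7.4180 theta=-4957/16000 (≈-0.3098)
After 5 (propagate distance d=38): x=-34839/8000 (≈-4.3549) theta=-4957/16000 (≈-0.3098)
After 6 (thin lens f=25): x=-34839/8000 (≈-4.3549) theta=-54247/400000 (≈-0.1356)
After 7 (propagate distance d=40): x=-391183/40000 (≈-9.7796) theta=-54247/400000 (≈-0.1356)
After 8 (thin lens f=48): x=-391183/40000 (≈-9.7796) theta=653987/9600000 (≈0.0681)
After 9 (propagate distance d=10 (to screen)): x=-1746881/192000 (≈-9.0983) theta=653987/9600000 (≈0.0681)
Rounded to 4 decimal places: x = -9.0983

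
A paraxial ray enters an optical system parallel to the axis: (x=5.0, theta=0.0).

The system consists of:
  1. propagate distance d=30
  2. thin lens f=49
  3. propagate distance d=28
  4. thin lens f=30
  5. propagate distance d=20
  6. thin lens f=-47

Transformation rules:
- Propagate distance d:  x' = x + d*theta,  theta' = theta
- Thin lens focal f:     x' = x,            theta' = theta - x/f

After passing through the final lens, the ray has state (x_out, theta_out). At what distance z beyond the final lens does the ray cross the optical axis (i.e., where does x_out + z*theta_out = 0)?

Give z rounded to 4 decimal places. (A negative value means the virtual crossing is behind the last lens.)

Answer: -6.5770

Derivation:
Initial: x=5.0000 theta=0.0000
After 1 (propagate distance d=30): x=5.0000 theta=0.0000
After 2 (thin lens f=49): x=5.0000 theta=-5/49 (≈-0.1020)
After 3 (propagate distance d=28): x=15/7 (≈2.1429) theta=-5/49 (≈-0.1020)
After 4 (thin lens f=30): x=15/7 (≈2.1429) theta=-17/98 (≈-0.1735)
After 5 (propagate distance d=20): x=-65/49 (≈-1.3265) theta=-17/98 (≈-0.1735)
After 6 (thin lens f=-47): x=-65/49 (≈-1.3265) theta=-929/4606 (≈-0.2017)
z_focus = -x_out/theta_out = -(-65/49)/(-929/4606) = -6110/929 ≈ -6.5770
Rounded to 4 decimal places: z = -6.5770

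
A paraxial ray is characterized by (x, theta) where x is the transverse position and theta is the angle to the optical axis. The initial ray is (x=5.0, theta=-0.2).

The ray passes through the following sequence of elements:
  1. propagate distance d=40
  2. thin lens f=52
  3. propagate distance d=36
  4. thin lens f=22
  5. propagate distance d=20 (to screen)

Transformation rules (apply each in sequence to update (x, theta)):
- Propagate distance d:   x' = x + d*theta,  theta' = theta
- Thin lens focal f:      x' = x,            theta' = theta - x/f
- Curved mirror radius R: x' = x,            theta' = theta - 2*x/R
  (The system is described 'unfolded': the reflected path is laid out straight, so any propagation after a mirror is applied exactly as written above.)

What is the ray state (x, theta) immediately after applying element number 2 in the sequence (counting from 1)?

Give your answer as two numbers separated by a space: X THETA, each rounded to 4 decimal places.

Answer: -3.0000 -0.1423

Derivation:
Initial: x=5.0000 theta=-0.2000
After 1 (propagate distance d=40): x=-3.0000 theta=-0.2000
After 2 (thin lens f=52): x=-3.0000 theta=-37/260 (≈-0.1423)
Rounded to 4 decimal places: x = -3.0000, theta = -0.1423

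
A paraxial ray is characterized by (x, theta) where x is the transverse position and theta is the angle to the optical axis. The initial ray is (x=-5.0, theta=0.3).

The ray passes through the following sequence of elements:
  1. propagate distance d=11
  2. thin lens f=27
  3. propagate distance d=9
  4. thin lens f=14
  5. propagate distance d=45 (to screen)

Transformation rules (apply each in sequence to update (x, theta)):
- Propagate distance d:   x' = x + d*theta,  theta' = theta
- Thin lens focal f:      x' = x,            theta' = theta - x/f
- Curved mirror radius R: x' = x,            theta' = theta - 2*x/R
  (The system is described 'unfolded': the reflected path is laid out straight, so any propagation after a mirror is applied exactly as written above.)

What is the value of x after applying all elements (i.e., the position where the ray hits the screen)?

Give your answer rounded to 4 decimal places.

Initial: x=-5.0000 theta=0.3000
After 1 (propagate distance d=11): x=-1.7000 theta=0.3000
After 2 (thin lens f=27): x=-1.7000 theta=49/135 (≈0.3630)
After 3 (propagate distance d=9): x=47/30 (≈1.5667) theta=49/135 (≈0.3630)
After 4 (thin lens f=14): x=47/30 (≈1.5667) theta=949/3780 (≈0.2511)
After 5 (propagate distance d=45 (to screen)): x=1801/140 (≈12.8643) theta=949/3780 (≈0.2511)
Rounded to 4 decimal places: x = 12.8643

Answer: 12.8643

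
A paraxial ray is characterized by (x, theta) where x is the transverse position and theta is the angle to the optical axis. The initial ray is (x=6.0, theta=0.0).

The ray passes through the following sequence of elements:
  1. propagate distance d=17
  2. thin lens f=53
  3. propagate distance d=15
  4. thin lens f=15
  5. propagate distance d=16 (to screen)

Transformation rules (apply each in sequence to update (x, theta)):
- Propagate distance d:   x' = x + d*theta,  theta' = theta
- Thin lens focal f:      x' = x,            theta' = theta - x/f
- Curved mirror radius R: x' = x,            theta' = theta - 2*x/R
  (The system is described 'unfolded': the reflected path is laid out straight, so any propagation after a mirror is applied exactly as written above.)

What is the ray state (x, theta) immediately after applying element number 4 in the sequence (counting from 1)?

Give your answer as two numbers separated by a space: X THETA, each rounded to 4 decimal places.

Initial: x=6.0000 theta=0.0000
After 1 (propagate distance d=17): x=6.0000 theta=0.0000
After 2 (thin lens f=53): x=6.0000 theta=-6/53 (≈-0.1132)
After 3 (propagate distance d=15): x=228/53 (≈4.3019) theta=-6/53 (≈-0.1132)
After 4 (thin lens f=15): x=228/53 (≈4.3019) theta=-0.4000
Rounded to 4 decimal places: x = 4.3019, theta = -0.4000

Answer: 4.3019 -0.4000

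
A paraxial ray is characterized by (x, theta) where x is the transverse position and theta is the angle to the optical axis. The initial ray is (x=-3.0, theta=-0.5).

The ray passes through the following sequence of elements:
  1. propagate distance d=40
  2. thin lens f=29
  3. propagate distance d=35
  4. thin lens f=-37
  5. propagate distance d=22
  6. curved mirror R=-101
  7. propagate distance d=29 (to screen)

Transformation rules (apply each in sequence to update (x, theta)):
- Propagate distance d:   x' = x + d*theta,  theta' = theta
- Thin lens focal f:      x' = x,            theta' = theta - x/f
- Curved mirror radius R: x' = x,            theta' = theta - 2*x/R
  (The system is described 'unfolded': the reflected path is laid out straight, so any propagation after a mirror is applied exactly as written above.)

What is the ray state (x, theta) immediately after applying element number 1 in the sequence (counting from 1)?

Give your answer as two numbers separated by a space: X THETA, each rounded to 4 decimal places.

Answer: -23.0000 -0.5000

Derivation:
Initial: x=-3.0000 theta=-0.5000
After 1 (propagate distance d=40): x=-23.0000 theta=-0.5000
Rounded to 4 decimal places: x = -23.0000, theta = -0.5000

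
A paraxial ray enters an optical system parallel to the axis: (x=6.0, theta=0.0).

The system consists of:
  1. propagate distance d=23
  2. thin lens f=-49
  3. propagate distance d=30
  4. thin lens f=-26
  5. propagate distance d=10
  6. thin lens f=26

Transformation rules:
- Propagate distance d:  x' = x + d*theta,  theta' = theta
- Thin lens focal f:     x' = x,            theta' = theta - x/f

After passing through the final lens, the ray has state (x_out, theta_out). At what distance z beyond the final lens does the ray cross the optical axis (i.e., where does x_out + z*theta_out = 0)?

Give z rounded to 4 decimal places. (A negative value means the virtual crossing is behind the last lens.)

Initial: x=6.0000 theta=0.0000
After 1 (propagate distance d=23): x=6.0000 theta=0.0000
After 2 (thin lens f=-49): x=6.0000 theta=6/49 (≈0.1224)
After 3 (propagate distance d=30): x=474/49 (≈9.6735) theta=6/49 (≈0.1224)
After 4 (thin lens f=-26): x=474/49 (≈9.6735) theta=45/91 (≈0.4945)
After 5 (propagate distance d=10): x=9312/637 (≈14.6185) theta=45/91 (≈0.4945)
After 6 (thin lens f=26): x=9312/637 (≈14.6185) theta=-561/8281 (≈-0.0677)
z_focus = -x_out/theta_out = -(9312/637)/(-561/8281) = 40352/187 ≈ 215.7861
Rounded to 4 decimal places: z = 215.7861

Answer: 215.7861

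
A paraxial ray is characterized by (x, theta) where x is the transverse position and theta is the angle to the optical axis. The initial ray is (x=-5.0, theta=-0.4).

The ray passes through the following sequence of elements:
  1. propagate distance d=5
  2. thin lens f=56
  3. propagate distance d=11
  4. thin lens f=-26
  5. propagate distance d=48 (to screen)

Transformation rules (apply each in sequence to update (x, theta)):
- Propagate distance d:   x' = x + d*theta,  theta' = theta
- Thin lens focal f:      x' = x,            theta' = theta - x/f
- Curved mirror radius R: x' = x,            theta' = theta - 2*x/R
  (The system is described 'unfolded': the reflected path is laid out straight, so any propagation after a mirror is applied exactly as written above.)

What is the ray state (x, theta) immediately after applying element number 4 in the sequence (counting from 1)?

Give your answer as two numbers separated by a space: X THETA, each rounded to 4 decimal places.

Initial: x=-5.0000 theta=-0.4000
After 1 (propagate distance d=5): x=-7.0000 theta=-0.4000
After 2 (thin lens f=56): x=-7.0000 theta=-0.2750
After 3 (propagate distance d=11): x=-10.0250 theta=-0.2750
After 4 (thin lens f=-26): x=-10.0250 theta=-687/1040 (≈-0.6606)
Rounded to 4 decimal places: x = -10.0250, theta = -0.6606

Answer: -10.0250 -0.6606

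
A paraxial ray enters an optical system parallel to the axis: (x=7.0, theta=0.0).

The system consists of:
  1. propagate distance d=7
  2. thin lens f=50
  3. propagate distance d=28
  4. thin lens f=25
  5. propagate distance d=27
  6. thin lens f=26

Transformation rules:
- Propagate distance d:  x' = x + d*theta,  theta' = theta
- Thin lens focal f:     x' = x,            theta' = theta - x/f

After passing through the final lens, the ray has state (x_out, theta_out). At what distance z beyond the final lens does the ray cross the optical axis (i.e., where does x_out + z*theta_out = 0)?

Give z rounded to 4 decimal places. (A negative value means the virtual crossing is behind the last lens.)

Answer: -37.1650

Derivation:
Initial: x=7.0000 theta=0.0000
After 1 (propagate distance d=7): x=7.0000 theta=0.0000
After 2 (thin lens f=50): x=7.0000 theta=-0.1400
After 3 (propagate distance d=28): x=3.0800 theta=-0.1400
After 4 (thin lens f=25): x=3.0800 theta=-0.2632
After 5 (propagate distance d=27): x=-4.0264 theta=-0.2632
After 6 (thin lens f=26): x=-4.0264 theta=-3521/32500 (≈-0.1083)
z_focus = -x_out/theta_out = -(-4.0264)/(-3521/32500) = -18694/503 ≈ -37.1650
Rounded to 4 decimal places: z = -37.1650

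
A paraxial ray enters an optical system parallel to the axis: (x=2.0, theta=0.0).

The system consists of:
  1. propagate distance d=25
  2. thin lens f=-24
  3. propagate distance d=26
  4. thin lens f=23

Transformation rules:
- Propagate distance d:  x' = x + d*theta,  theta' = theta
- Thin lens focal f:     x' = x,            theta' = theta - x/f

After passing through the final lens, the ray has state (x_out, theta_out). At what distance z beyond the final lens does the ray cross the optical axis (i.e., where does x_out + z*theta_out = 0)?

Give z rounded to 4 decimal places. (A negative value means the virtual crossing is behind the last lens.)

Answer: 42.5926

Derivation:
Initial: x=2.0000 theta=0.0000
After 1 (propagate distance d=25): x=2.0000 theta=0.0000
After 2 (thin lens f=-24): x=2.0000 theta=1/12 (≈0.0833)
After 3 (propagate distance d=26): x=25/6 (≈4.1667) theta=1/12 (≈0.0833)
After 4 (thin lens f=23): x=25/6 (≈4.1667) theta=-9/92 (≈-0.0978)
z_focus = -x_out/theta_out = -(25/6)/(-9/92) = 1150/27 ≈ 42.5926
Rounded to 4 decimal places: z = 42.5926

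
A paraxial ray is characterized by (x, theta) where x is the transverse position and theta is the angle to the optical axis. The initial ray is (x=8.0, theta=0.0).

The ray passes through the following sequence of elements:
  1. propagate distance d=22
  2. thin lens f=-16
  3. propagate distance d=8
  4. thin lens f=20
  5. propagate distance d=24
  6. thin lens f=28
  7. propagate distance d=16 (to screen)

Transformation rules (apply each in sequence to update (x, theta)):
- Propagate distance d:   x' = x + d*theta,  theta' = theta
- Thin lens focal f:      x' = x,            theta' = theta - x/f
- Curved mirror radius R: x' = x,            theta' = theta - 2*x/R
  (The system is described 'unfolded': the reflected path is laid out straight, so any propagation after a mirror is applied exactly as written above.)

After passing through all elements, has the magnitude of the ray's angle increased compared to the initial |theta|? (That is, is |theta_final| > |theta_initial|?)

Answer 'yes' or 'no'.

Answer: yes

Derivation:
Initial: x=8.0000 theta=0.0000
After 1 (propagate distance d=22): x=8.0000 theta=0.0000
After 2 (thin lens f=-16): x=8.0000 theta=0.5000
After 3 (propagate distance d=8): x=12.0000 theta=0.5000
After 4 (thin lens f=20): x=12.0000 theta=-0.1000
After 5 (propagate distance d=24): x=9.6000 theta=-0.1000
After 6 (thin lens f=28): x=9.6000 theta=-31/70 (≈-0.4429)
After 7 (propagate distance d=16 (to screen)): x=88/35 (≈2.5143) theta=-31/70 (≈-0.4429)
|theta_initial|=0.0000 |theta_final|=31/70 (≈0.4429) -> increased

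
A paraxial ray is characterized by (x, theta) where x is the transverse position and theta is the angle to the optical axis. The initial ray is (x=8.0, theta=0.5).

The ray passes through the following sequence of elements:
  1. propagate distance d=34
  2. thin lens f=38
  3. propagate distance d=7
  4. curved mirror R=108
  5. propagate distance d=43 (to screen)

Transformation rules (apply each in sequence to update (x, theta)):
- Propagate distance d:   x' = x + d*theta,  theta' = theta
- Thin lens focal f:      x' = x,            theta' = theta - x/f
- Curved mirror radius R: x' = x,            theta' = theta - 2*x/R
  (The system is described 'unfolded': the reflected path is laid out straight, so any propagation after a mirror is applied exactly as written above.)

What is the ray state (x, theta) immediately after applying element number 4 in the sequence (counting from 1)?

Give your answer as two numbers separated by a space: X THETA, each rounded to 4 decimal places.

Answer: 23.8947 -0.6004

Derivation:
Initial: x=8.0000 theta=0.5000
After 1 (propagate distance d=34): x=25.0000 theta=0.5000
After 2 (thin lens f=38): x=25.0000 theta=-3/19 (≈-0.1579)
After 3 (propagate distance d=7): x=454/19 (≈23.8947) theta=-3/19 (≈-0.1579)
After 4 (curved mirror R=108): x=454/19 (≈23.8947) theta=-308/513 (≈-0.6004)
Rounded to 4 decimal places: x = 23.8947, theta = -0.6004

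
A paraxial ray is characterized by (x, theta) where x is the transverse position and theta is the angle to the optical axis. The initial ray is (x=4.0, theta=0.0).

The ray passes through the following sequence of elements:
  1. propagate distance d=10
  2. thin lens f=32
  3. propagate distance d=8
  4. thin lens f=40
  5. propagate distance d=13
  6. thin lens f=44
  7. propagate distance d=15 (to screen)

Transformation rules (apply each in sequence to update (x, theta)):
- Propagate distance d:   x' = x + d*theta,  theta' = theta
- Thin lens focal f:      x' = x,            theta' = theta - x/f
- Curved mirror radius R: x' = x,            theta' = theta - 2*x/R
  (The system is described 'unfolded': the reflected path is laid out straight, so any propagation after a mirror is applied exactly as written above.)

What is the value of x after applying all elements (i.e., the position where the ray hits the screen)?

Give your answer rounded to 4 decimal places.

Answer: -2.7364

Derivation:
Initial: x=4.0000 theta=0.0000
After 1 (propagate distance d=10): x=4.0000 theta=0.0000
After 2 (thin lens f=32): x=4.0000 theta=-0.1250
After 3 (propagate distance d=8): x=3.0000 theta=-0.1250
After 4 (thin lens f=40): x=3.0000 theta=-0.2000
After 5 (propagate distance d=13): x=0.4000 theta=-0.2000
After 6 (thin lens f=44): x=0.4000 theta=-23/110 (≈-0.2091)
After 7 (propagate distance d=15 (to screen)): x=-301/110 (≈-2.7364) theta=-23/110 (≈-0.2091)
Rounded to 4 decimal places: x = -2.7364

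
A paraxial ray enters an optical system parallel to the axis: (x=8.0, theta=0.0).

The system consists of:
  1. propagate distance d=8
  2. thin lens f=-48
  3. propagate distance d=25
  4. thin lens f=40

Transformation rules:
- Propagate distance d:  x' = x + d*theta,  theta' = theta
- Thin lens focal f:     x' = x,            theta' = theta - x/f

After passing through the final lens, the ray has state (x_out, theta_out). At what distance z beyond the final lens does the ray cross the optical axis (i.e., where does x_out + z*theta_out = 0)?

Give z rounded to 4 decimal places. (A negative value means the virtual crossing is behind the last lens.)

Answer: 88.4848

Derivation:
Initial: x=8.0000 theta=0.0000
After 1 (propagate distance d=8): x=8.0000 theta=0.0000
After 2 (thin lens f=-48): x=8.0000 theta=1/6 (≈0.1667)
After 3 (propagate distance d=25): x=73/6 (≈12.1667) theta=1/6 (≈0.1667)
After 4 (thin lens f=40): x=73/6 (≈12.1667) theta=-0.1375
z_focus = -x_out/theta_out = -(73/6)/(-0.1375) = 2920/33 ≈ 88.4848
Rounded to 4 decimal places: z = 88.4848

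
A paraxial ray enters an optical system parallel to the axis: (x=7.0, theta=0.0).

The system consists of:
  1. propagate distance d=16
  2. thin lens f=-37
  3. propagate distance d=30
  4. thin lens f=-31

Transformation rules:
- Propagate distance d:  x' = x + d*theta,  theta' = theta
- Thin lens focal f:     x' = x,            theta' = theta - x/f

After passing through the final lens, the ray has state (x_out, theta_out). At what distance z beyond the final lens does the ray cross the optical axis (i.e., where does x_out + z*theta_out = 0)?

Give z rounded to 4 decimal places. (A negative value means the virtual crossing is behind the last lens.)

Initial: x=7.0000 theta=0.0000
After 1 (propagate distance d=16): x=7.0000 theta=0.0000
After 2 (thin lens f=-37): x=7.0000 theta=7/37 (≈0.1892)
After 3 (propagate distance d=30): x=469/37 (≈12.6757) theta=7/37 (≈0.1892)
After 4 (thin lens f=-31): x=469/37 (≈12.6757) theta=686/1147 (≈0.5981)
z_focus = -x_out/theta_out = -(469/37)/(686/1147) = -2077/98 ≈ -21.1939
Rounded to 4 decimal places: z = -21.1939

Answer: -21.1939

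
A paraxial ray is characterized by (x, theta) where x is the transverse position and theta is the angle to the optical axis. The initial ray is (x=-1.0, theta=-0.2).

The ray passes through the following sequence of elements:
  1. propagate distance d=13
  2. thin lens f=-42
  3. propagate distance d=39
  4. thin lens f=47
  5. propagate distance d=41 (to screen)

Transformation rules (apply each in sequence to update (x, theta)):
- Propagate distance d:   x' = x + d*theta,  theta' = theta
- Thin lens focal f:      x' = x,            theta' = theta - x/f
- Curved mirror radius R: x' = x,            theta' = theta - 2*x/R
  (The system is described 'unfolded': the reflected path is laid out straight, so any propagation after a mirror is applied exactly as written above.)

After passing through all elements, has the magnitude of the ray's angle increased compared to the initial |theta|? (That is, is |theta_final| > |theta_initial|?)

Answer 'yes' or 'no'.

Answer: no

Derivation:
Initial: x=-1.0000 theta=-0.2000
After 1 (propagate distance d=13): x=-3.6000 theta=-0.2000
After 2 (thin lens f=-42): x=-3.6000 theta=-2/7 (≈-0.2857)
After 3 (propagate distance d=39): x=-516/35 (≈-14.7429) theta=-2/7 (≈-0.2857)
After 4 (thin lens f=47): x=-516/35 (≈-14.7429) theta=46/1645 (≈0.0280)
After 5 (propagate distance d=41 (to screen)): x=-22366/1645 (≈-13.5964) theta=46/1645 (≈0.0280)
|theta_initial|=0.2000 |theta_final|=46/1645 (≈0.0280) -> not increased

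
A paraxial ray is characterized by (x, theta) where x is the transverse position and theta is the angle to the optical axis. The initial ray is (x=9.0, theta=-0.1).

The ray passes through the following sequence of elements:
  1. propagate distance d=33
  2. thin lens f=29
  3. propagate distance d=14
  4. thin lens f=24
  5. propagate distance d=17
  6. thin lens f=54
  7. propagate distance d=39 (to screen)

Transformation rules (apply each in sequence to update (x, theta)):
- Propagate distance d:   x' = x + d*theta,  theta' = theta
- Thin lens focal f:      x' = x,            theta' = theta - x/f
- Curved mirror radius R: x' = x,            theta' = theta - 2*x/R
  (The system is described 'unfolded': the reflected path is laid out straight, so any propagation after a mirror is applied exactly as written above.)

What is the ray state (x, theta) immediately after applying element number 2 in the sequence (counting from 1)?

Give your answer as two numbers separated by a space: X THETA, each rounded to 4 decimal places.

Answer: 5.7000 -0.2966

Derivation:
Initial: x=9.0000 theta=-0.1000
After 1 (propagate distance d=33): x=5.7000 theta=-0.1000
After 2 (thin lens f=29): x=5.7000 theta=-43/145 (≈-0.2966)
Rounded to 4 decimal places: x = 5.7000, theta = -0.2966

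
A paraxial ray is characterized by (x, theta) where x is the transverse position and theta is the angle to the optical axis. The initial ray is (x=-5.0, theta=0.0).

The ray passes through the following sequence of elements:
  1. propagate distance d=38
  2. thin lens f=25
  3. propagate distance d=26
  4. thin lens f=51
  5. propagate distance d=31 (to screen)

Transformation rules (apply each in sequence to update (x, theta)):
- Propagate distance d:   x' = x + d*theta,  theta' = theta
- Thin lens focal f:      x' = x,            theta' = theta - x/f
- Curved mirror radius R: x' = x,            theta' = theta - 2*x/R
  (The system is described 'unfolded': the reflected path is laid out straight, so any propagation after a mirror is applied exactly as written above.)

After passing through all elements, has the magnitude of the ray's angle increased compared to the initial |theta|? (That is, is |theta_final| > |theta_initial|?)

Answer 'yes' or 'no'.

Answer: yes

Derivation:
Initial: x=-5.0000 theta=0.0000
After 1 (propagate distance d=38): x=-5.0000 theta=0.0000
After 2 (thin lens f=25): x=-5.0000 theta=0.2000
After 3 (propagate distance d=26): x=0.2000 theta=0.2000
After 4 (thin lens f=51): x=0.2000 theta=10/51 (≈0.1961)
After 5 (propagate distance d=31 (to screen)): x=1601/255 (≈6.2784) theta=10/51 (≈0.1961)
|theta_initial|=0.0000 |theta_final|=10/51 (≈0.1961) -> increased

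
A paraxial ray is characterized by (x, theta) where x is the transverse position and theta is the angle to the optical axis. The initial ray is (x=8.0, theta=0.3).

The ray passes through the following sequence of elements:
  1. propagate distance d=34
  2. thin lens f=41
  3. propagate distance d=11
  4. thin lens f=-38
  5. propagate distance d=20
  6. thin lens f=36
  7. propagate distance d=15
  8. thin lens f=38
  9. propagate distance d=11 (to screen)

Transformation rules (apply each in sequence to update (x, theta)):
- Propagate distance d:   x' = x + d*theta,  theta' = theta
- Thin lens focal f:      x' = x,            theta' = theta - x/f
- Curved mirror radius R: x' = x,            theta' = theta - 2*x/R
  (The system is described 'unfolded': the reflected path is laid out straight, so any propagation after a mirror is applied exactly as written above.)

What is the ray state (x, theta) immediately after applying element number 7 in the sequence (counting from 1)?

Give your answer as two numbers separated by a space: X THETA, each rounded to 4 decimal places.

Initial: x=8.0000 theta=0.3000
After 1 (propagate distance d=34): x=18.2000 theta=0.3000
After 2 (thin lens f=41): x=18.2000 theta=-59/410 (≈-0.1439)
After 3 (propagate distance d=11): x=6813/410 (≈16.6171) theta=-59/410 (≈-0.1439)
After 4 (thin lens f=-38): x=6813/410 (≈16.6171) theta=4571/15580 (≈0.2934)
After 5 (propagate distance d=20): x=175157/7790 (≈22.4849) theta=4571/15580 (≈0.2934)
After 6 (thin lens f=36): x=175157/7790 (≈22.4849) theta=-92879/280440 (≈-0.3312)
After 7 (propagate distance d=15): x=1637489/93480 (≈17.5170) theta=-92879/280440 (≈-0.3312)
Rounded to 4 decimal places: x = 17.5170, theta = -0.3312

Answer: 17.5170 -0.3312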